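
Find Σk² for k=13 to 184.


Σₖ₌13^184 k² = Σₖ₌₁^184 k² − Σₖ₌₁^12 k²
= 184·185·369/6 − 12·13·25/6
= 2093460 − 650 = 2092810

Σk² = 2092810


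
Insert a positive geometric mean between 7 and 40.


GM = √(7×40) = √280 = 16.7332

GM = 16.7332


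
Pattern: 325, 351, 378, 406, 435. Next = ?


Pattern: triangular numbers: n(n+1)/2
Terms: 325, 351, 378, 406, 435
Next term = 465

Next term = 465


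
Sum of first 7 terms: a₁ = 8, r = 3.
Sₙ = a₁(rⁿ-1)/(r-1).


Sₙ = 8×(3^7 - 1)/(3 - 1)
= 8×(2187 - 1)/2
= 8×2186/2
= 8744

S_7 = 8744


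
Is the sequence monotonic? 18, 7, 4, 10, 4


Differences: -11, -3, 6, -6
Difference at position 3 is +6 (> 0) but position 1 is -11 (< 0) — sequence both rises and falls
→ NOT monotonic

Not monotonic


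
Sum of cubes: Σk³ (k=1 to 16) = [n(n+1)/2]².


n(n+1)/2 = 16×17/2 = 136
Σk³ = 136² = 18496

Σk³ = 18496


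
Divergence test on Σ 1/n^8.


lim(n→∞) 1/n^8 = 0
lim aₙ = 0 → nth-term test is INCONCLUSIVE
(Need other tests; this is actually a convergent p-series with p=8 > 1)

Inconclusive (lim aₙ = 0; need another test)


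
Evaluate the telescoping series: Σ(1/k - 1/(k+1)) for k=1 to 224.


Telescoping: adjacent terms cancel.
= 1/1 - 1/225
= 1 - 1/225 = 224/225

Sum = 224/225


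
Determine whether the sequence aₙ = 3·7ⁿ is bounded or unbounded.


aₙ = 3·7ⁿ → as n→∞, aₙ→∞ (since base 7 > 1)
No finite upper bound exists
The sequence is UNBOUNDED

Unbounded (aₙ → ∞ as n → ∞)


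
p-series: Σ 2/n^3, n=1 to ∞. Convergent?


p-series test: Σ c/n^p converges if p > 1, diverges if p ≤ 1 (constant c > 0 doesn't affect convergence).
p = 3
3 > 1 → CONVERGES

Converges (p = 3 > 1)


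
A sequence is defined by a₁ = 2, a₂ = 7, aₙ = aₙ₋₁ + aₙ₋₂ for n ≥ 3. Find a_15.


Computing iteratively: 2, 7, 9, 16, 25, 41, 66, 107, 173, 280, 453, 733, ...
a_15 = 3105

a_15 = 3105


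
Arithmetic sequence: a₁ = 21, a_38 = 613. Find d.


d = (aₙ - a₁)/(n-1)
= (613 - 21)/(38-1)
= 592/37 = 16

d = 16


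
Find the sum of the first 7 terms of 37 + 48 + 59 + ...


aₙ = 37 + (7-1)×11 = 103
Sₙ = n(a₁+aₙ)/2 = 7×(37+103)/2
= 7×140/2 = 490

S_7 = 490


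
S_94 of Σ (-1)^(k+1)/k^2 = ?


S = 1 - 1/4 + 1/9 - 1/16 + 1/25 - 1/36 + 1/49 - 1/64 ± ...
= 0.8224
(Full series converges to +π²/12 ≈ +0.8225)

S_94 = 0.8224


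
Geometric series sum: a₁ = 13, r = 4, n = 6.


Sₙ = 13×(4^6 - 1)/(4 - 1)
= 13×(4096 - 1)/3
= 13×4095/3
= 17745

S_6 = 17745


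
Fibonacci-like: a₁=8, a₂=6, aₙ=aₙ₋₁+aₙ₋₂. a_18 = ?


Computing iteratively: 8, 6, 14, 20, 34, 54, 88, 142, 230, 372, 602, 974, ...
a_18 = 17478

a_18 = 17478


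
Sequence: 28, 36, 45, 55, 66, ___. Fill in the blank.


Pattern: triangular numbers: n(n+1)/2
Terms: 28, 36, 45, 55, 66
Next term = 78

Next term = 78


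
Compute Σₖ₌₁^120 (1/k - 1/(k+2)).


Telescoping with gap 2: two head and two tail terms survive.
= (1 + 1/2) - (1/121 + 1/122)
= 3/2 - 1/121 - 1/122 = 10950/7381

Sum = 10950/7381


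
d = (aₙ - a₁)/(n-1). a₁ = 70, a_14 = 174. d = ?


d = (aₙ - a₁)/(n-1)
= (174 - 70)/(14-1)
= 104/13 = 8

d = 8


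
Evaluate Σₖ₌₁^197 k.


n(n+1)/2 = 197×198/2 = 39006/2 = 19503

Σk = 19503


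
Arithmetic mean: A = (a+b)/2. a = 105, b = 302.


AM = (105 + 302)/2 = 407/2 = 203.5

AM = 203.5


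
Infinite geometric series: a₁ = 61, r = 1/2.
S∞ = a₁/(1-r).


S∞ = a₁/(1-r) = 61/(1 - 1/2)
= 61/(1/2)
= 122

S∞ = 122


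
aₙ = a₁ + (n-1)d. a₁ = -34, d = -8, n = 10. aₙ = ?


aₙ = a₁ + (n-1)d
= -34 + (10-1)×-8
= -34 - 72
= -106

a_10 = -106


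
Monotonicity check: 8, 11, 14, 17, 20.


Differences: 3, 3, 3, 3
All differences > 0 → strictly INCREASING

Monotonically increasing


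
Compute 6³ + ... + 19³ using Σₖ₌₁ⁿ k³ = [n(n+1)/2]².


Σₖ₌6^19 k³ = [19·20/2]² − [5·6/2]²
= 36100 − 225 = 35875

Σk³ = 35875


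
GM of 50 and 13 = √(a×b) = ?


GM = √(50×13) = √650 = 25.4951

GM = 25.4951


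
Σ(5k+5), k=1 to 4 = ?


Σ(5k+5) = 5·Σk + 5·n
= 5·10 + 5·4
= 50 + 20 = 70

Σ = 70


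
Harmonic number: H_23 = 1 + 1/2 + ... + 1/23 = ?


H_23 = 1/1 + 1/2 + 1/3 + ... + 1/23
= 444316699/118982864
≈ 3.7343

H_23 = 444316699/118982864 ≈ 3.7343


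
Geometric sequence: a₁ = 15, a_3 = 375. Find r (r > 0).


r^(n-1) = aₙ/a₁
r^2 = 375/15 = 25
r = 25^(1/2)
= ±5; taking r > 0 gives r = 5

r = 5


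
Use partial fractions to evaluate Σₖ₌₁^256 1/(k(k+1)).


1/(k(k+1)) = 1/k - 1/(k+1) (partial fractions)
Telescoping: Σ = 1 - 1/257 = 256/257

Sum = 256/257


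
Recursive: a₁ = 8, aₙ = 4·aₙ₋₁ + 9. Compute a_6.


Computing step by step:
a_1 = 8
a_2 = 41
a_3 = 173
a_4 = 701
a_5 = 2813
a_6 = 11261


a_6 = 11261


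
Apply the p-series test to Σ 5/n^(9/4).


p-series test: Σ c/n^p converges if p > 1, diverges if p ≤ 1 (constant c > 0 doesn't affect convergence).
p = 9/4
9/4 > 1 → CONVERGES

Converges (p = 9/4 > 1)


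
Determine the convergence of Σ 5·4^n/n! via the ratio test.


aₙ = 5·4^n/n!
a_{n+1}/aₙ = 4^(n+1)/(n+1)! × n!/4^n  (constant 5 cancels)
= 4/(n+1)
L = lim(n→∞) 4/(n+1) = 0
L < 1 → series CONVERGES

Converges (ratio test: L = 0 < 1)


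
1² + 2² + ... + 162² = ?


n = 162
n(n+1)(2n+1)/6 = 162×163×325/6
= 8581950/6 = 1430325

Σk² = 1430325


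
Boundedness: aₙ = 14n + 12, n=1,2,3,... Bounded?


aₙ = 14n + 12 → as n→∞, aₙ→∞
No finite upper bound exists
The sequence is UNBOUNDED

Unbounded (aₙ → ∞ as n → ∞)


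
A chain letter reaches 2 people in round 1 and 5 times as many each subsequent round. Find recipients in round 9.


aₙ = a₁·r^(n-1)
= 2×5^8
= 2×390625
= 781250

a_9 = 781250


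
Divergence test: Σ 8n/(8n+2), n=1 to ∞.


lim(n→∞) 8n/(8n+2) = 8/8 = 1  (divide numerator and denominator by n)
lim aₙ = 1 ≠ 0 → series DIVERGES

Diverges (lim aₙ = 1 ≠ 0)


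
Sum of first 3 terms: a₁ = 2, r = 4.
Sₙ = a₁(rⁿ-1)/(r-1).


Sₙ = 2×(4^3 - 1)/(4 - 1)
= 2×(64 - 1)/3
= 2×63/3
= 42

S_3 = 42


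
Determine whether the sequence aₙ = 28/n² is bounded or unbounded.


a₁ = 28, a₂ = 28/4, a₃ = 28/9, ...
0 < aₙ ≤ 28 for all n ≥ 1
The sequence IS bounded

Bounded (0 < aₙ ≤ 28)


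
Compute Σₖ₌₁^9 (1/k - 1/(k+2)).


Telescoping with gap 2: two head and two tail terms survive.
= (1 + 1/2) - (1/10 + 1/11)
= 3/2 - 1/10 - 1/11 = 72/55

Sum = 72/55


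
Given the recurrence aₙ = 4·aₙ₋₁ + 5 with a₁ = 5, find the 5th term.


Computing step by step:
a_1 = 5
a_2 = 25
a_3 = 105
a_4 = 425
a_5 = 1705


a_5 = 1705


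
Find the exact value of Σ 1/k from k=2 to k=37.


Σₖ₌2^37 1/k = 1/2 + 1/3 + 1/4 + ... + 1/37
= 1555077795250633/485721041551200
≈ 3.2016

Sum = 1555077795250633/485721041551200 ≈ 3.2016


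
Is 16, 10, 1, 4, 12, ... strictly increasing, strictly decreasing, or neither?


Differences: -6, -9, 3, 8
Difference at position 3 is +3 (> 0) but position 1 is -6 (< 0) — sequence both rises and falls
→ NOT monotonic

Not monotonic


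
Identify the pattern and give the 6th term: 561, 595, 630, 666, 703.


Pattern: triangular numbers: n(n+1)/2
Terms: 561, 595, 630, 666, 703
Next term = 741

Next term = 741


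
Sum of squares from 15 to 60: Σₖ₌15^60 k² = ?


Σₖ₌15^60 k² = Σₖ₌₁^60 k² − Σₖ₌₁^14 k²
= 60·61·121/6 − 14·15·29/6
= 73810 − 1015 = 72795

Σk² = 72795


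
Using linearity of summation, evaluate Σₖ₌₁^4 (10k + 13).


Σ(10k+13) = 10·Σk + 13·n
= 10·10 + 13·4
= 100 + 52 = 152

Σ = 152


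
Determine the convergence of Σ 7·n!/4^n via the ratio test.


aₙ = 7·n!/4^n
a_{n+1}/aₙ = (n+1)!/4^(n+1) × 4^n/n!  (constant 7 cancels)
= (n+1)/4
L = lim(n→∞) (n+1)/4 = ∞
L > 1 → series DIVERGES

Diverges (ratio test: L = ∞ > 1)


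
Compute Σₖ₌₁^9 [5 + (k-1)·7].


aₙ = 5 + (9-1)×7 = 61
Sₙ = n(a₁+aₙ)/2 = 9×(5+61)/2
= 9×66/2 = 297

S_9 = 297


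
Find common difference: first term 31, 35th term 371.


d = (aₙ - a₁)/(n-1)
= (371 - 31)/(35-1)
= 340/34 = 10

d = 10


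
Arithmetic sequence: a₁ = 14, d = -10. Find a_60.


aₙ = a₁ + (n-1)d
= 14 + (60-1)×-10
= 14 - 590
= -576

a_60 = -576


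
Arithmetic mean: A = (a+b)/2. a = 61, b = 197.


AM = (61 + 197)/2 = 258/2 = 129

AM = 129


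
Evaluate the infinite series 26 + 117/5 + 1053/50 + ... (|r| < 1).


S∞ = a₁/(1-r) = 26/(1 - 9/10)
= 26/(1/10)
= 260

S∞ = 260


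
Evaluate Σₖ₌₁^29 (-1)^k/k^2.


S = -1 + 1/4 - 1/9 + 1/16 - 1/25 + 1/36 - 1/49 + 1/64 ± ...
= -0.823
(Full series converges to -π²/12 ≈ -0.8225)

S_29 = -0.823


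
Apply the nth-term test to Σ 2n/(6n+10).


lim(n→∞) 2n/(6n+10) = 2/6 = 1/3  (divide numerator and denominator by n)
lim aₙ = 1/3 ≠ 0 → series DIVERGES

Diverges (lim aₙ = 1/3 ≠ 0)


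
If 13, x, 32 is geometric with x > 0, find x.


GM = √(13×32) = √416 = 20.3961

GM = 20.3961


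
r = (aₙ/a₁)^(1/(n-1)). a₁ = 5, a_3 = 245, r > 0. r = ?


r^(n-1) = aₙ/a₁
r^2 = 245/5 = 49
r = 49^(1/2)
= ±7; taking r > 0 gives r = 7

r = 7


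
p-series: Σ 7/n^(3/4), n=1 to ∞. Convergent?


p-series test: Σ c/n^p converges if p > 1, diverges if p ≤ 1 (constant c > 0 doesn't affect convergence).
p = 3/4
3/4 ≤ 1 → DIVERGES

Diverges (p = 3/4 ≤ 1)


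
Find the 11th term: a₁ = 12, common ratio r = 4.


aₙ = a₁·r^(n-1)
= 12×4^10
= 12×1048576
= 12582912

a_11 = 12582912


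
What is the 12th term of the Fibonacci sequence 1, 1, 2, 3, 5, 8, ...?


Fibonacci sequence: 1, 1, 2, 3, 5, 8, 13, 21, 34, 55, 89, ...
F(12) = 144

F(12) = 144


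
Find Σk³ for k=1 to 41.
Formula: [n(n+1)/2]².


n(n+1)/2 = 41×42/2 = 861
Σk³ = 861² = 741321

Σk³ = 741321


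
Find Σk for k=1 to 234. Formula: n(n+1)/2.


n(n+1)/2 = 234×235/2 = 54990/2 = 27495

Σk = 27495


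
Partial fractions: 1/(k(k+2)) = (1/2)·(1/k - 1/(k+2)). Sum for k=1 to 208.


1/(k(k+2)) = (1/2)·(1/k - 1/(k+2)) (partial fractions)
Telescoping: Σ = (1/2)·(1 + 1/2 - 1/209 - 1/210) = 16354/21945

Sum = 16354/21945


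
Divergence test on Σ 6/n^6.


lim(n→∞) 6/n^6 = 0
lim aₙ = 0 → nth-term test is INCONCLUSIVE
(Need other tests; this is actually a convergent p-series with p=6 > 1)

Inconclusive (lim aₙ = 0; need another test)


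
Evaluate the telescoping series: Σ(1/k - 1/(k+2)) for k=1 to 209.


Telescoping with gap 2: two head and two tail terms survive.
= (1 + 1/2) - (1/210 + 1/211)
= 3/2 - 1/210 - 1/211 = 33022/22155

Sum = 33022/22155


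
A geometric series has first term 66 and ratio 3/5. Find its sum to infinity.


S∞ = a₁/(1-r) = 66/(1 - 3/5)
= 66/(2/5)
= 165

S∞ = 165


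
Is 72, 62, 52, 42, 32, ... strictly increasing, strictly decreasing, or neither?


Differences: -10, -10, -10, -10
All differences < 0 → strictly DECREASING

Monotonically decreasing


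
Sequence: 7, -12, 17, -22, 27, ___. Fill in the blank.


Pattern: alternating sign, magnitude arithmetic (d=5)
Terms: 7, -12, 17, -22, 27
Next term = -32

Next term = -32


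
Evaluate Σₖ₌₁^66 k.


n(n+1)/2 = 66×67/2 = 4422/2 = 2211

Σk = 2211


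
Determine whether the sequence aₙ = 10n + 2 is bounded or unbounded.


aₙ = 10n + 2 → as n→∞, aₙ→∞
No finite upper bound exists
The sequence is UNBOUNDED

Unbounded (aₙ → ∞ as n → ∞)


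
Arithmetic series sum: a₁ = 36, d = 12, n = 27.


aₙ = 36 + (27-1)×12 = 348
Sₙ = n(a₁+aₙ)/2 = 27×(36+348)/2
= 27×384/2 = 5184

S_27 = 5184


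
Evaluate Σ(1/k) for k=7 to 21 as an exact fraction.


Σₖ₌7^21 1/k = 1/7 + 1/8 + 1/9 + ... + 1/21
= 30918957/25865840
≈ 1.1954

Sum = 30918957/25865840 ≈ 1.1954


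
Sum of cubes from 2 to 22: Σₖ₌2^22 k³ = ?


Σₖ₌2^22 k³ = [22·23/2]² − [1·2/2]²
= 64009 − 1 = 64008

Σk³ = 64008


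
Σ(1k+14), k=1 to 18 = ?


Σ(1k+14) = 1·Σk + 14·n
= 1·171 + 14·18
= 171 + 252 = 423

Σ = 423


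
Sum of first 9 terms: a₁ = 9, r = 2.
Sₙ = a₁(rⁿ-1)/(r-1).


Sₙ = 9×(2^9 - 1)/(2 - 1)
= 9×(512 - 1)/1
= 9×511/1
= 4599

S_9 = 4599


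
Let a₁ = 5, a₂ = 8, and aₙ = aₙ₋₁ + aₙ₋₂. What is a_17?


Computing iteratively: 5, 8, 13, 21, 34, 55, 89, 144, 233, 377, 610, 987, ...
a_17 = 10946

a_17 = 10946


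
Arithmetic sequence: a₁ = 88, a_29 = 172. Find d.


d = (aₙ - a₁)/(n-1)
= (172 - 88)/(29-1)
= 84/28 = 3

d = 3


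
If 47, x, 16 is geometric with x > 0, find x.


GM = √(47×16) = √752 = 27.4226

GM = 27.4226


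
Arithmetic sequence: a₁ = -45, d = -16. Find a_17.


aₙ = a₁ + (n-1)d
= -45 + (17-1)×-16
= -45 - 256
= -301

a_17 = -301


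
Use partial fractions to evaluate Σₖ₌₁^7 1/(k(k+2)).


1/(k(k+2)) = (1/2)·(1/k - 1/(k+2)) (partial fractions)
Telescoping: Σ = (1/2)·(1 + 1/2 - 1/8 - 1/9) = 91/144

Sum = 91/144


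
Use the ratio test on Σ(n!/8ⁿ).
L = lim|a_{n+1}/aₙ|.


aₙ = n!/8^n
a_{n+1}/aₙ = (n+1)!/8^(n+1) × 8^n/n!
= (n+1)/8
L = lim(n→∞) (n+1)/8 = ∞
L > 1 → series DIVERGES

Diverges (ratio test: L = ∞ > 1)


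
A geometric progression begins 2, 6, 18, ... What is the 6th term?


aₙ = a₁·r^(n-1)
= 2×3^5
= 2×243
= 486

a_6 = 486


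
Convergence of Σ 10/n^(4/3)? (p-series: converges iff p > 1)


p-series test: Σ c/n^p converges if p > 1, diverges if p ≤ 1 (constant c > 0 doesn't affect convergence).
p = 4/3
4/3 > 1 → CONVERGES

Converges (p = 4/3 > 1)


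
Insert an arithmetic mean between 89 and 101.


AM = (89 + 101)/2 = 190/2 = 95

AM = 95


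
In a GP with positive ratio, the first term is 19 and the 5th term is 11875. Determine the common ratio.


r^(n-1) = aₙ/a₁
r^4 = 11875/19 = 625
r = 625^(1/4)
= ±5; taking r > 0 gives r = 5

r = 5


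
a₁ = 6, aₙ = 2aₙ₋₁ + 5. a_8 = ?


Computing step by step:
a_1 = 6
a_2 = 17
a_3 = 39
a_4 = 83
a_5 = 171
a_6 = 347
a_7 = 699
a_8 = 1403


a_8 = 1403


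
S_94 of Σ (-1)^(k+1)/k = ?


S = 1 - 1/2 + 1/3 - 1/4 + 1/5 - 1/6 + 1/7 - 1/8 ± ...
= 0.6879
(Full series converges to +ln(2) ≈ +0.6931)

S_94 = 0.6879


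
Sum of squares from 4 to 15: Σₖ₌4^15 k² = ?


Σₖ₌4^15 k² = Σₖ₌₁^15 k² − Σₖ₌₁^3 k²
= 15·16·31/6 − 3·4·7/6
= 1240 − 14 = 1226

Σk² = 1226


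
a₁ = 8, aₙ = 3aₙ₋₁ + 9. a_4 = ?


Computing step by step:
a_1 = 8
a_2 = 33
a_3 = 108
a_4 = 333


a_4 = 333


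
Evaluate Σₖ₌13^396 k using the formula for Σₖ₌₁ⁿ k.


Σₖ₌13^396 k = Σₖ₌₁^396 k − Σₖ₌₁^12 k
= 396·397/2 − 12·13/2
= 78606 − 78 = 78528

Σk = 78528


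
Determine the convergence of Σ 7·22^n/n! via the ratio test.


aₙ = 7·22^n/n!
a_{n+1}/aₙ = 22^(n+1)/(n+1)! × n!/22^n  (constant 7 cancels)
= 22/(n+1)
L = lim(n→∞) 22/(n+1) = 0
L < 1 → series CONVERGES

Converges (ratio test: L = 0 < 1)


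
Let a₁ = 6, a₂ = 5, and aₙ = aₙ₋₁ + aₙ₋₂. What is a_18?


Computing iteratively: 6, 5, 11, 16, 27, 43, 70, 113, 183, 296, 479, 775, ...
a_18 = 13907

a_18 = 13907


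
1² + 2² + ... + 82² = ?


n = 82
n(n+1)(2n+1)/6 = 82×83×165/6
= 1122990/6 = 187165

Σk² = 187165


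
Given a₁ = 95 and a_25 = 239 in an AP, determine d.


d = (aₙ - a₁)/(n-1)
= (239 - 95)/(25-1)
= 144/24 = 6

d = 6


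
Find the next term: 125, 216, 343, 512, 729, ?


Pattern: perfect cubes: n³
Terms: 125, 216, 343, 512, 729
Next term = 1000

Next term = 1000


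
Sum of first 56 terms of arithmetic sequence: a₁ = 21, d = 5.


aₙ = 21 + (56-1)×5 = 296
Sₙ = n(a₁+aₙ)/2 = 56×(21+296)/2
= 56×317/2 = 8876

S_56 = 8876


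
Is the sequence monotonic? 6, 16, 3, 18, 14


Differences: 10, -13, 15, -4
Difference at position 1 is +10 (> 0) but position 2 is -13 (< 0) — sequence both rises and falls
→ NOT monotonic

Not monotonic


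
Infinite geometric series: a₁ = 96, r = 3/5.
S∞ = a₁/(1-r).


S∞ = a₁/(1-r) = 96/(1 - 3/5)
= 96/(2/5)
= 240

S∞ = 240


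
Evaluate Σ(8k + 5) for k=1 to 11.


Σ(8k+5) = 8·Σk + 5·n
= 8·66 + 5·11
= 528 + 55 = 583

Σ = 583


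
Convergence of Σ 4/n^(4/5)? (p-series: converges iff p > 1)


p-series test: Σ c/n^p converges if p > 1, diverges if p ≤ 1 (constant c > 0 doesn't affect convergence).
p = 4/5
4/5 ≤ 1 → DIVERGES

Diverges (p = 4/5 ≤ 1)


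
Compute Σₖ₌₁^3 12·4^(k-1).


Sₙ = 12×(4^3 - 1)/(4 - 1)
= 12×(64 - 1)/3
= 12×63/3
= 252

S_3 = 252


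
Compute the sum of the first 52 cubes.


n(n+1)/2 = 52×53/2 = 1378
Σk³ = 1378² = 1898884

Σk³ = 1898884


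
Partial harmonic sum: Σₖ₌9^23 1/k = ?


Σₖ₌9^23 1/k = 1/9 + 1/10 + 1/11 + ... + 1/23
= 604691361/594914320
≈ 1.0164

Sum = 604691361/594914320 ≈ 1.0164


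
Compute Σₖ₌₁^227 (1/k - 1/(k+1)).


Telescoping: adjacent terms cancel.
= 1/1 - 1/228
= 1 - 1/228 = 227/228

Sum = 227/228


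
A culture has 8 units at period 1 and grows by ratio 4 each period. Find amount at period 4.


aₙ = a₁·r^(n-1)
= 8×4^3
= 8×64
= 512

a_4 = 512


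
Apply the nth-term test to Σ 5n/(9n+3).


lim(n→∞) 5n/(9n+3) = 5/9 = 5/9  (divide numerator and denominator by n)
lim aₙ = 5/9 ≠ 0 → series DIVERGES

Diverges (lim aₙ = 5/9 ≠ 0)


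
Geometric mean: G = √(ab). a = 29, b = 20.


GM = √(29×20) = √580 = 24.0832

GM = 24.0832


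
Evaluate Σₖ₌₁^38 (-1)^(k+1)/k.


S = 1 - 1/2 + 1/3 - 1/4 + 1/5 - 1/6 + 1/7 - 1/8 ± ...
= 0.6802
(Full series converges to +ln(2) ≈ +0.6931)

S_38 = 0.6802


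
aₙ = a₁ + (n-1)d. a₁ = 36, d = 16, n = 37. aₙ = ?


aₙ = a₁ + (n-1)d
= 36 + (37-1)×16
= 36 + 576
= 612

a_37 = 612


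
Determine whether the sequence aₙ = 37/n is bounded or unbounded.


a₁ = 37, a₂ = 37/2, a₃ = 37/3, ...
0 < aₙ ≤ 37 for all n ≥ 1
Lower bound: 0, Upper bound: 37
The sequence IS bounded

Bounded (0 < aₙ ≤ 37)


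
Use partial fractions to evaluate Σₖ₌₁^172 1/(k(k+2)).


1/(k(k+2)) = (1/2)·(1/k - 1/(k+2)) (partial fractions)
Telescoping: Σ = (1/2)·(1 + 1/2 - 1/173 - 1/174) = 22403/30102

Sum = 22403/30102


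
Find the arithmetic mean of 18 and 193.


AM = (18 + 193)/2 = 211/2 = 105.5

AM = 105.5


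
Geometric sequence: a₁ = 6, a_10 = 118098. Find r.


r^(n-1) = aₙ/a₁
r^9 = 118098/6 = 19683
r = 19683^(1/9)
= 3

r = 3


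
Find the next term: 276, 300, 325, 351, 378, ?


Pattern: triangular numbers: n(n+1)/2
Terms: 276, 300, 325, 351, 378
Next term = 406

Next term = 406


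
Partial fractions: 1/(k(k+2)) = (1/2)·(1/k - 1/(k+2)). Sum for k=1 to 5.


1/(k(k+2)) = (1/2)·(1/k - 1/(k+2)) (partial fractions)
Telescoping: Σ = (1/2)·(1 + 1/2 - 1/6 - 1/7) = 25/42

Sum = 25/42


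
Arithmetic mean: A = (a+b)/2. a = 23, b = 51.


AM = (23 + 51)/2 = 74/2 = 37

AM = 37


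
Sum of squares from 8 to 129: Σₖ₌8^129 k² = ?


Σₖ₌8^129 k² = Σₖ₌₁^129 k² − Σₖ₌₁^7 k²
= 129·130·259/6 − 7·8·15/6
= 723905 − 140 = 723765

Σk² = 723765


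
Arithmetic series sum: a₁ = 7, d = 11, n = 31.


aₙ = 7 + (31-1)×11 = 337
Sₙ = n(a₁+aₙ)/2 = 31×(7+337)/2
= 31×344/2 = 5332

S_31 = 5332


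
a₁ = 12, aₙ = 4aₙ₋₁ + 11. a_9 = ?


Computing step by step:
a_1 = 12
a_2 = 59
a_3 = 247
a_4 = 999
a_5 = 4007
a_6 = 16039
a_7 = 64167
a_8 = 256679
a_9 = 1026727


a_9 = 1026727


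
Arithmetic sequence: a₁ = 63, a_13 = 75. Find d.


d = (aₙ - a₁)/(n-1)
= (75 - 63)/(13-1)
= 12/12 = 1

d = 1


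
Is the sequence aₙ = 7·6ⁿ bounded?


aₙ = 7·6ⁿ → as n→∞, aₙ→∞ (since base 6 > 1)
No finite upper bound exists
The sequence is UNBOUNDED

Unbounded (aₙ → ∞ as n → ∞)


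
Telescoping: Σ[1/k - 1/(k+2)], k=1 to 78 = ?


Telescoping with gap 2: two head and two tail terms survive.
= (1 + 1/2) - (1/79 + 1/80)
= 3/2 - 1/79 - 1/80 = 9321/6320

Sum = 9321/6320


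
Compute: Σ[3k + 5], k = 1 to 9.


Σ(3k+5) = 3·Σk + 5·n
= 3·45 + 5·9
= 135 + 45 = 180

Σ = 180


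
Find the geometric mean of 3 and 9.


GM = √(3×9) = √27 = 5.1962

GM = 5.1962


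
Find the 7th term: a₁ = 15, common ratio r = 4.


aₙ = a₁·r^(n-1)
= 15×4^6
= 15×4096
= 61440

a_7 = 61440


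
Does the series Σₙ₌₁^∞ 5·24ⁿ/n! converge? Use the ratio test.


aₙ = 5·24^n/n!
a_{n+1}/aₙ = 24^(n+1)/(n+1)! × n!/24^n  (constant 5 cancels)
= 24/(n+1)
L = lim(n→∞) 24/(n+1) = 0
L < 1 → series CONVERGES

Converges (ratio test: L = 0 < 1)


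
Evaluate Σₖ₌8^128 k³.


Σₖ₌8^128 k³ = [128·129/2]² − [7·8/2]²
= 68161536 − 784 = 68160752

Σk³ = 68160752


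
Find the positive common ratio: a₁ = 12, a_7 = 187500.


r^(n-1) = aₙ/a₁
r^6 = 187500/12 = 15625
r = 15625^(1/6)
= ±5; taking r > 0 gives r = 5

r = 5


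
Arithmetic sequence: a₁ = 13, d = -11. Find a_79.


aₙ = a₁ + (n-1)d
= 13 + (79-1)×-11
= 13 - 858
= -845

a_79 = -845


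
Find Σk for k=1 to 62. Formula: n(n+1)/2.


n(n+1)/2 = 62×63/2 = 3906/2 = 1953

Σk = 1953


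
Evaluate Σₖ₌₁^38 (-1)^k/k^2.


S = -1 + 1/4 - 1/9 + 1/16 - 1/25 + 1/36 - 1/49 + 1/64 ± ...
= -0.8221
(Full series converges to -π²/12 ≈ -0.8225)

S_38 = -0.8221


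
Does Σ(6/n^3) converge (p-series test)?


p-series test: Σ c/n^p converges if p > 1, diverges if p ≤ 1 (constant c > 0 doesn't affect convergence).
p = 3
3 > 1 → CONVERGES

Converges (p = 3 > 1)


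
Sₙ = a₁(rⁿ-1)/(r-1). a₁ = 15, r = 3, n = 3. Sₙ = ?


Sₙ = 15×(3^3 - 1)/(3 - 1)
= 15×(27 - 1)/2
= 15×26/2
= 195

S_3 = 195


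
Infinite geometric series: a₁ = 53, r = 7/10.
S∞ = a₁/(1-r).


S∞ = a₁/(1-r) = 53/(1 - 7/10)
= 53/(3/10)
= 530/3

S∞ = 530/3


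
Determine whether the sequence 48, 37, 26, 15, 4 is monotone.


Differences: -11, -11, -11, -11
All differences < 0 → strictly DECREASING

Monotonically decreasing


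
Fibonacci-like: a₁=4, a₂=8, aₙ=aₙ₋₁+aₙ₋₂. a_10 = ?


Computing iteratively: 4, 8, 12, 20, 32, 52, 84, 136, 220, 356
a_10 = 356

a_10 = 356


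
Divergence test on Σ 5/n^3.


lim(n→∞) 5/n^3 = 0
lim aₙ = 0 → nth-term test is INCONCLUSIVE
(Need other tests; this is actually a convergent p-series with p=3 > 1)

Inconclusive (lim aₙ = 0; need another test)


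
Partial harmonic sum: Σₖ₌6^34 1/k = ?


Σₖ₌6^34 1/k = 1/6 + 1/7 + 1/8 + ... + 1/34
= 24087518946229/13127595717600
≈ 1.8349

Sum = 24087518946229/13127595717600 ≈ 1.8349


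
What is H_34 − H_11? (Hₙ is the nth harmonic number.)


Σₖ₌12^34 1/k = 1/12 + 1/13 + 1/14 + ... + 1/34
= 158603136279059/144403552893600
≈ 1.0983

Sum = 158603136279059/144403552893600 ≈ 1.0983


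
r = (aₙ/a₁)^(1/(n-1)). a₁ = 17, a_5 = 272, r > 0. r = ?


r^(n-1) = aₙ/a₁
r^4 = 272/17 = 16
r = 16^(1/4)
= ±2; taking r > 0 gives r = 2

r = 2


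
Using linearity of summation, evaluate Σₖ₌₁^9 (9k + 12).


Σ(9k+12) = 9·Σk + 12·n
= 9·45 + 12·9
= 405 + 108 = 513

Σ = 513


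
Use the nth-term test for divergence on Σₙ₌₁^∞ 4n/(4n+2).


lim(n→∞) 4n/(4n+2) = 4/4 = 1  (divide numerator and denominator by n)
lim aₙ = 1 ≠ 0 → series DIVERGES

Diverges (lim aₙ = 1 ≠ 0)


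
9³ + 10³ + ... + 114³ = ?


Σₖ₌9^114 k³ = [114·115/2]² − [8·9/2]²
= 42968025 − 1296 = 42966729

Σk³ = 42966729


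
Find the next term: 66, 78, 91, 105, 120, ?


Pattern: triangular numbers: n(n+1)/2
Terms: 66, 78, 91, 105, 120
Next term = 136

Next term = 136


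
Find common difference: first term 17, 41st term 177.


d = (aₙ - a₁)/(n-1)
= (177 - 17)/(41-1)
= 160/40 = 4

d = 4


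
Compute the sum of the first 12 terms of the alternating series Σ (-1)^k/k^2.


S = -1 + 1/4 - 1/9 + 1/16 - 1/25 + 1/36 - 1/49 + 1/64 ± ...
= -0.8193
(Full series converges to -π²/12 ≈ -0.8225)

S_12 = -0.8193


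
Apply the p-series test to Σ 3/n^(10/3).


p-series test: Σ c/n^p converges if p > 1, diverges if p ≤ 1 (constant c > 0 doesn't affect convergence).
p = 10/3
10/3 > 1 → CONVERGES

Converges (p = 10/3 > 1)


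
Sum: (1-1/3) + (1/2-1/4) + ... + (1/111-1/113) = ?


Telescoping with gap 2: two head and two tail terms survive.
= (1 + 1/2) - (1/112 + 1/113)
= 3/2 - 1/112 - 1/113 = 18759/12656

Sum = 18759/12656


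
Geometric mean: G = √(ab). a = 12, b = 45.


GM = √(12×45) = √540 = 23.2379

GM = 23.2379


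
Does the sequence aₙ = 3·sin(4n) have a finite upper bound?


For all n, -1 ≤ sin(4n) ≤ 1, so -3 ≤ 3·sin(4n) ≤ 3
Lower bound: -3, Upper bound: 3
The sequence IS bounded

Bounded (-3 ≤ aₙ ≤ 3)


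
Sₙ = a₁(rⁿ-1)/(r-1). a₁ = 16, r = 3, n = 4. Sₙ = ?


Sₙ = 16×(3^4 - 1)/(3 - 1)
= 16×(81 - 1)/2
= 16×80/2
= 640

S_4 = 640


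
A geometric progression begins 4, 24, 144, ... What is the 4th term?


aₙ = a₁·r^(n-1)
= 4×6^3
= 4×216
= 864

a_4 = 864


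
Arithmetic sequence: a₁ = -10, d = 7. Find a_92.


aₙ = a₁ + (n-1)d
= -10 + (92-1)×7
= -10 + 637
= 627

a_92 = 627


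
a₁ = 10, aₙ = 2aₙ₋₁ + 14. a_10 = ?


Computing step by step:
a_1 = 10
a_2 = 34
a_3 = 82
a_4 = 178
a_5 = 370
a_6 = 754
a_7 = 1522
a_8 = 3058
a_9 = 6130
a_10 = 12274


a_10 = 12274


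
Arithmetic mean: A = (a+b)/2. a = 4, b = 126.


AM = (4 + 126)/2 = 130/2 = 65

AM = 65


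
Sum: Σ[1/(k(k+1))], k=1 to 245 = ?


1/(k(k+1)) = 1/k - 1/(k+1) (partial fractions)
Telescoping: Σ = 1 - 1/246 = 245/246

Sum = 245/246


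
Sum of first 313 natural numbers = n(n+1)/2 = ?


n(n+1)/2 = 313×314/2 = 98282/2 = 49141

Σk = 49141


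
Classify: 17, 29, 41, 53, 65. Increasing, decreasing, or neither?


Differences: 12, 12, 12, 12
All differences > 0 → strictly INCREASING

Monotonically increasing


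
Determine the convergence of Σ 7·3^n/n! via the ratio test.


aₙ = 7·3^n/n!
a_{n+1}/aₙ = 3^(n+1)/(n+1)! × n!/3^n  (constant 7 cancels)
= 3/(n+1)
L = lim(n→∞) 3/(n+1) = 0
L < 1 → series CONVERGES

Converges (ratio test: L = 0 < 1)


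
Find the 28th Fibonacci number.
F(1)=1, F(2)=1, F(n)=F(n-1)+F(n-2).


Fibonacci sequence: 1, 1, 2, 3, 5, 8, 13, 21, 34, 55, 89, ...
F(28) = 317811

F(28) = 317811


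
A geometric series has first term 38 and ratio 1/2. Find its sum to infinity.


S∞ = a₁/(1-r) = 38/(1 - 1/2)
= 38/(1/2)
= 76

S∞ = 76


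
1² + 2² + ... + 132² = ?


n = 132
n(n+1)(2n+1)/6 = 132×133×265/6
= 4652340/6 = 775390

Σk² = 775390


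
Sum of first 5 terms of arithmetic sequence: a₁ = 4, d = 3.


aₙ = 4 + (5-1)×3 = 16
Sₙ = n(a₁+aₙ)/2 = 5×(4+16)/2
= 5×20/2 = 50

S_5 = 50


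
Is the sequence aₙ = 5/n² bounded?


a₁ = 5, a₂ = 5/4, a₃ = 5/9, ...
0 < aₙ ≤ 5 for all n ≥ 1
The sequence IS bounded

Bounded (0 < aₙ ≤ 5)


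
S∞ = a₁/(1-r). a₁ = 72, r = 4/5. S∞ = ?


S∞ = a₁/(1-r) = 72/(1 - 4/5)
= 72/(1/5)
= 360

S∞ = 360


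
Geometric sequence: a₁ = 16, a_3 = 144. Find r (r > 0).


r^(n-1) = aₙ/a₁
r^2 = 144/16 = 9
r = 9^(1/2)
= ±3; taking r > 0 gives r = 3

r = 3


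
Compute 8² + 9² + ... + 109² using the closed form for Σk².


Σₖ₌8^109 k² = Σₖ₌₁^109 k² − Σₖ₌₁^7 k²
= 109·110·219/6 − 7·8·15/6
= 437635 − 140 = 437495

Σk² = 437495


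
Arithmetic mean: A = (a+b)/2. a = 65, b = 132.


AM = (65 + 132)/2 = 197/2 = 98.5

AM = 98.5


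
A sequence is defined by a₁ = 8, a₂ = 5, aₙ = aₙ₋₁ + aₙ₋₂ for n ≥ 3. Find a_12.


Computing iteratively: 8, 5, 13, 18, 31, 49, 80, 129, 209, 338, 547, 885
a_12 = 885

a_12 = 885


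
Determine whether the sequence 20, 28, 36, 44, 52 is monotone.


Differences: 8, 8, 8, 8
All differences > 0 → strictly INCREASING

Monotonically increasing


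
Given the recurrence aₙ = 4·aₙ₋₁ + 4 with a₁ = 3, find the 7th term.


Computing step by step:
a_1 = 3
a_2 = 16
a_3 = 68
a_4 = 276
a_5 = 1108
a_6 = 4436
a_7 = 17748


a_7 = 17748


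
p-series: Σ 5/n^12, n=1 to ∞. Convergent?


p-series test: Σ c/n^p converges if p > 1, diverges if p ≤ 1 (constant c > 0 doesn't affect convergence).
p = 12
12 > 1 → CONVERGES

Converges (p = 12 > 1)


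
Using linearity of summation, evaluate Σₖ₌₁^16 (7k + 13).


Σ(7k+13) = 7·Σk + 13·n
= 7·136 + 13·16
= 952 + 208 = 1160

Σ = 1160


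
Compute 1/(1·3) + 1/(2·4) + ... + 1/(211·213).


1/(k(k+2)) = (1/2)·(1/k - 1/(k+2)) (partial fractions)
Telescoping: Σ = (1/2)·(1 + 1/2 - 1/212 - 1/213) = 67309/90312

Sum = 67309/90312


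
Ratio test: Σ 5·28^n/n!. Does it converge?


aₙ = 5·28^n/n!
a_{n+1}/aₙ = 28^(n+1)/(n+1)! × n!/28^n  (constant 5 cancels)
= 28/(n+1)
L = lim(n→∞) 28/(n+1) = 0
L < 1 → series CONVERGES

Converges (ratio test: L = 0 < 1)


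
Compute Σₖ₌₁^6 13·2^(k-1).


Sₙ = 13×(2^6 - 1)/(2 - 1)
= 13×(64 - 1)/1
= 13×63/1
= 819

S_6 = 819


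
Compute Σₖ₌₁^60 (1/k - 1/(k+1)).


Telescoping: adjacent terms cancel.
= 1/1 - 1/61
= 1 - 1/61 = 60/61

Sum = 60/61


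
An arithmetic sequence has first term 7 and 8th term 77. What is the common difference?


d = (aₙ - a₁)/(n-1)
= (77 - 7)/(8-1)
= 70/7 = 10

d = 10


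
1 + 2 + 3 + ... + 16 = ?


n(n+1)/2 = 16×17/2 = 272/2 = 136

Σk = 136


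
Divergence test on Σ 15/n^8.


lim(n→∞) 15/n^8 = 0
lim aₙ = 0 → nth-term test is INCONCLUSIVE
(Need other tests; this is actually a convergent p-series with p=8 > 1)

Inconclusive (lim aₙ = 0; need another test)


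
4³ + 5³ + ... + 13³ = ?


Σₖ₌4^13 k³ = [13·14/2]² − [3·4/2]²
= 8281 − 36 = 8245

Σk³ = 8245


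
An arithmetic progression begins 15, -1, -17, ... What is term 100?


aₙ = a₁ + (n-1)d
= 15 + (100-1)×-16
= 15 - 1584
= -1569

a_100 = -1569


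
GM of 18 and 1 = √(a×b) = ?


GM = √(18×1) = √18 = 4.2426

GM = 4.2426


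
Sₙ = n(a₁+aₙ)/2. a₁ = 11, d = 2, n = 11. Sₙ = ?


aₙ = 11 + (11-1)×2 = 31
Sₙ = n(a₁+aₙ)/2 = 11×(11+31)/2
= 11×42/2 = 231

S_11 = 231


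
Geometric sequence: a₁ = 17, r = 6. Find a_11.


aₙ = a₁·r^(n-1)
= 17×6^10
= 17×60466176
= 1027924992

a_11 = 1027924992


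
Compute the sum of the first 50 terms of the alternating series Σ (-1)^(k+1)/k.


S = 1 - 1/2 + 1/3 - 1/4 + 1/5 - 1/6 + 1/7 - 1/8 ± ...
= 0.6832
(Full series converges to +ln(2) ≈ +0.6931)

S_50 = 0.6832


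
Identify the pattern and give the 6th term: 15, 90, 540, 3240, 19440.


Pattern: geometric (r=6)
Terms: 15, 90, 540, 3240, 19440
Next term = 116640

Next term = 116640


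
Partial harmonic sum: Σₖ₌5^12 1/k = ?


Σₖ₌5^12 1/k = 1/5 + 1/6 + 1/7 + 1/8 + 1/9 + 1/10 + 1/11 + 1/12
= 28271/27720
≈ 1.0199

Sum = 28271/27720 ≈ 1.0199


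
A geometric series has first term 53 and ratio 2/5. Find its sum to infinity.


S∞ = a₁/(1-r) = 53/(1 - 2/5)
= 53/(3/5)
= 265/3

S∞ = 265/3


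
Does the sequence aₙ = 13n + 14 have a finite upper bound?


aₙ = 13n + 14 → as n→∞, aₙ→∞
No finite upper bound exists
The sequence is UNBOUNDED

Unbounded (aₙ → ∞ as n → ∞)


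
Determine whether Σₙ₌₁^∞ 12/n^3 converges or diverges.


p-series test: Σ c/n^p converges if p > 1, diverges if p ≤ 1 (constant c > 0 doesn't affect convergence).
p = 3
3 > 1 → CONVERGES

Converges (p = 3 > 1)


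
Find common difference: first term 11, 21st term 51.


d = (aₙ - a₁)/(n-1)
= (51 - 11)/(21-1)
= 40/20 = 2

d = 2


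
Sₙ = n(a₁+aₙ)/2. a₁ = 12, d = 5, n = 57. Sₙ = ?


aₙ = 12 + (57-1)×5 = 292
Sₙ = n(a₁+aₙ)/2 = 57×(12+292)/2
= 57×304/2 = 8664

S_57 = 8664


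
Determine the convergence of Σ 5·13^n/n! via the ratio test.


aₙ = 5·13^n/n!
a_{n+1}/aₙ = 13^(n+1)/(n+1)! × n!/13^n  (constant 5 cancels)
= 13/(n+1)
L = lim(n→∞) 13/(n+1) = 0
L < 1 → series CONVERGES

Converges (ratio test: L = 0 < 1)


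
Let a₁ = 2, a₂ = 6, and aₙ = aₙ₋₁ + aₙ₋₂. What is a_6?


Computing iteratively: 2, 6, 8, 14, 22, 36
a_6 = 36

a_6 = 36


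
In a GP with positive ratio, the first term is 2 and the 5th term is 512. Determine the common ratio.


r^(n-1) = aₙ/a₁
r^4 = 512/2 = 256
r = 256^(1/4)
= ±4; taking r > 0 gives r = 4

r = 4


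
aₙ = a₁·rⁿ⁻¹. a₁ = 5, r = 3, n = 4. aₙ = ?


aₙ = a₁·r^(n-1)
= 5×3^3
= 5×27
= 135

a_4 = 135


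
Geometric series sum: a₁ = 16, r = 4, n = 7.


Sₙ = 16×(4^7 - 1)/(4 - 1)
= 16×(16384 - 1)/3
= 16×16383/3
= 87376

S_7 = 87376


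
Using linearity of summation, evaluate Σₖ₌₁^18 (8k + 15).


Σ(8k+15) = 8·Σk + 15·n
= 8·171 + 15·18
= 1368 + 270 = 1638

Σ = 1638


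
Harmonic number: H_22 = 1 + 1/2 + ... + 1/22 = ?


H_22 = 1/1 + 1/2 + 1/3 + ... + 1/22
= 19093197/5173168
≈ 3.6908

H_22 = 19093197/5173168 ≈ 3.6908


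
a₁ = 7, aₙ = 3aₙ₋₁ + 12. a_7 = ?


Computing step by step:
a_1 = 7
a_2 = 33
a_3 = 111
a_4 = 345
a_5 = 1047
a_6 = 3153
a_7 = 9471


a_7 = 9471


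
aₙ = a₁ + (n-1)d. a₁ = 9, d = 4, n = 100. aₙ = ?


aₙ = a₁ + (n-1)d
= 9 + (100-1)×4
= 9 + 396
= 405

a_100 = 405


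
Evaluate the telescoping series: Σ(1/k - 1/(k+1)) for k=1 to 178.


Telescoping: adjacent terms cancel.
= 1/1 - 1/179
= 1 - 1/179 = 178/179

Sum = 178/179


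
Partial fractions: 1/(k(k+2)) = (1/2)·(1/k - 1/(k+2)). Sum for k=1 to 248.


1/(k(k+2)) = (1/2)·(1/k - 1/(k+2)) (partial fractions)
Telescoping: Σ = (1/2)·(1 + 1/2 - 1/249 - 1/250) = 23219/31125

Sum = 23219/31125


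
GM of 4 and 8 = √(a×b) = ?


GM = √(4×8) = √32 = 5.6569

GM = 5.6569


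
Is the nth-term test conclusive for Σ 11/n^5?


lim(n→∞) 11/n^5 = 0
lim aₙ = 0 → nth-term test is INCONCLUSIVE
(Need other tests; this is actually a convergent p-series with p=5 > 1)

Inconclusive (lim aₙ = 0; need another test)


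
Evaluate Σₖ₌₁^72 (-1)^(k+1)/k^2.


S = 1 - 1/4 + 1/9 - 1/16 + 1/25 - 1/36 + 1/49 - 1/64 ± ...
= 0.8224
(Full series converges to +π²/12 ≈ +0.8225)

S_72 = 0.8224


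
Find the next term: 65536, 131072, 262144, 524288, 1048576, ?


Pattern: powers of 2: 2ⁿ
Terms: 65536, 131072, 262144, 524288, 1048576
Next term = 2097152

Next term = 2097152


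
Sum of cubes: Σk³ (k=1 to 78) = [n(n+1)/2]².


n(n+1)/2 = 78×79/2 = 3081
Σk³ = 3081² = 9492561

Σk³ = 9492561


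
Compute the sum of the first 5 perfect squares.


n = 5
n(n+1)(2n+1)/6 = 5×6×11/6
= 330/6 = 55

Σk² = 55


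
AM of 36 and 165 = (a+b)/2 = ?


AM = (36 + 165)/2 = 201/2 = 100.5

AM = 100.5


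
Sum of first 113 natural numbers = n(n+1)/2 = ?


n(n+1)/2 = 113×114/2 = 12882/2 = 6441

Σk = 6441


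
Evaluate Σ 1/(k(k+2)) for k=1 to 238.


1/(k(k+2)) = (1/2)·(1/k - 1/(k+2)) (partial fractions)
Telescoping: Σ = (1/2)·(1 + 1/2 - 1/239 - 1/240) = 85561/114720

Sum = 85561/114720


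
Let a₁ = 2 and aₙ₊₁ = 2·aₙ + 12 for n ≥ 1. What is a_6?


Computing step by step:
a_1 = 2
a_2 = 16
a_3 = 44
a_4 = 100
a_5 = 212
a_6 = 436


a_6 = 436


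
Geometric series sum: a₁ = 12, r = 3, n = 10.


Sₙ = 12×(3^10 - 1)/(3 - 1)
= 12×(59049 - 1)/2
= 12×59048/2
= 354288

S_10 = 354288


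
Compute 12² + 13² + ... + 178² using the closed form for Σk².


Σₖ₌12^178 k² = Σₖ₌₁^178 k² − Σₖ₌₁^11 k²
= 178·179·357/6 − 11·12·23/6
= 1895789 − 506 = 1895283

Σk² = 1895283


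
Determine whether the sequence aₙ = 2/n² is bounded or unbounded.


a₁ = 2, a₂ = 2/4, a₃ = 2/9, ...
0 < aₙ ≤ 2 for all n ≥ 1
The sequence IS bounded

Bounded (0 < aₙ ≤ 2)


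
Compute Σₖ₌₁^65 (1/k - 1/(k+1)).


Telescoping: adjacent terms cancel.
= 1/1 - 1/66
= 1 - 1/66 = 65/66

Sum = 65/66


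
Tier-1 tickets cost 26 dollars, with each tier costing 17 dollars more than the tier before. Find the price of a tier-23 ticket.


aₙ = a₁ + (n-1)d
= 26 + (23-1)×17
= 26 + 374
= 400

a_23 = 400


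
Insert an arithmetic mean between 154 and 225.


AM = (154 + 225)/2 = 379/2 = 189.5

AM = 189.5


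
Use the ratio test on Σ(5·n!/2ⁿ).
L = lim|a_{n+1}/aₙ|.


aₙ = 5·n!/2^n
a_{n+1}/aₙ = (n+1)!/2^(n+1) × 2^n/n!  (constant 5 cancels)
= (n+1)/2
L = lim(n→∞) (n+1)/2 = ∞
L > 1 → series DIVERGES

Diverges (ratio test: L = ∞ > 1)


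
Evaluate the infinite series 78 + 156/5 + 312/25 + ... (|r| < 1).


S∞ = a₁/(1-r) = 78/(1 - 2/5)
= 78/(3/5)
= 130

S∞ = 130


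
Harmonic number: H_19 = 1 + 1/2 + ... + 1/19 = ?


H_19 = 1/1 + 1/2 + 1/3 + ... + 1/19
= 275295799/77597520
≈ 3.5477

H_19 = 275295799/77597520 ≈ 3.5477


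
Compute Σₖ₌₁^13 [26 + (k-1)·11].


aₙ = 26 + (13-1)×11 = 158
Sₙ = n(a₁+aₙ)/2 = 13×(26+158)/2
= 13×184/2 = 1196

S_13 = 1196


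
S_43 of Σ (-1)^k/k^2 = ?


S = -1 + 1/4 - 1/9 + 1/16 - 1/25 + 1/36 - 1/49 + 1/64 ± ...
= -0.8227
(Full series converges to -π²/12 ≈ -0.8225)

S_43 = -0.8227


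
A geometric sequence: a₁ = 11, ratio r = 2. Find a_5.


aₙ = a₁·r^(n-1)
= 11×2^4
= 11×16
= 176

a_5 = 176


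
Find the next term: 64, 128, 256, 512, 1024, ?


Pattern: powers of 2: 2ⁿ
Terms: 64, 128, 256, 512, 1024
Next term = 2048

Next term = 2048


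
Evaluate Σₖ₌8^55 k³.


Σₖ₌8^55 k³ = [55·56/2]² − [7·8/2]²
= 2371600 − 784 = 2370816

Σk³ = 2370816


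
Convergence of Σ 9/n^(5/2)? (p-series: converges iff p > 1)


p-series test: Σ c/n^p converges if p > 1, diverges if p ≤ 1 (constant c > 0 doesn't affect convergence).
p = 5/2
5/2 > 1 → CONVERGES

Converges (p = 5/2 > 1)


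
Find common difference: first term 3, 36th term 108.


d = (aₙ - a₁)/(n-1)
= (108 - 3)/(36-1)
= 105/35 = 3

d = 3


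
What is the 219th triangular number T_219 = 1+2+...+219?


n(n+1)/2 = 219×220/2 = 48180/2 = 24090

Σk = 24090


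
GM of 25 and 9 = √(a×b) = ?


GM = √(25×9) = √225 = 15

GM = 15


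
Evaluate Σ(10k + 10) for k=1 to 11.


Σ(10k+10) = 10·Σk + 10·n
= 10·66 + 10·11
= 660 + 110 = 770

Σ = 770


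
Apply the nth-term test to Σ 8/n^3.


lim(n→∞) 8/n^3 = 0
lim aₙ = 0 → nth-term test is INCONCLUSIVE
(Need other tests; this is actually a convergent p-series with p=3 > 1)

Inconclusive (lim aₙ = 0; need another test)


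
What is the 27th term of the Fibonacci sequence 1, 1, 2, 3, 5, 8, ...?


Fibonacci sequence: 1, 1, 2, 3, 5, 8, 13, 21, 34, 55, 89, ...
F(27) = 196418

F(27) = 196418


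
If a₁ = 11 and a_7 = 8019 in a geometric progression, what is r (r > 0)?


r^(n-1) = aₙ/a₁
r^6 = 8019/11 = 729
r = 729^(1/6)
= ±3; taking r > 0 gives r = 3

r = 3


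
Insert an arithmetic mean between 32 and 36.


AM = (32 + 36)/2 = 68/2 = 34

AM = 34
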